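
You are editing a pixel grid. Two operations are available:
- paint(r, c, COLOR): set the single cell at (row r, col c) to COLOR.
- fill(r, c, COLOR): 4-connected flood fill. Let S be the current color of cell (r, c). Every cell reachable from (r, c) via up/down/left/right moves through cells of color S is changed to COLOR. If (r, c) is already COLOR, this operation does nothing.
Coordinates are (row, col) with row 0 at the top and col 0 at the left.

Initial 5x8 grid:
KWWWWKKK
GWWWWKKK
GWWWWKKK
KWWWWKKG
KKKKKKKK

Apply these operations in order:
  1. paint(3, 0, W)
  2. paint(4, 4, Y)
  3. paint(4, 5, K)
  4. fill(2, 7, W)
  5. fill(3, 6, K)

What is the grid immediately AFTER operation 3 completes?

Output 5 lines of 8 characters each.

Answer: KWWWWKKK
GWWWWKKK
GWWWWKKK
WWWWWKKG
KKKKYKKK

Derivation:
After op 1 paint(3,0,W):
KWWWWKKK
GWWWWKKK
GWWWWKKK
WWWWWKKG
KKKKKKKK
After op 2 paint(4,4,Y):
KWWWWKKK
GWWWWKKK
GWWWWKKK
WWWWWKKG
KKKKYKKK
After op 3 paint(4,5,K):
KWWWWKKK
GWWWWKKK
GWWWWKKK
WWWWWKKG
KKKKYKKK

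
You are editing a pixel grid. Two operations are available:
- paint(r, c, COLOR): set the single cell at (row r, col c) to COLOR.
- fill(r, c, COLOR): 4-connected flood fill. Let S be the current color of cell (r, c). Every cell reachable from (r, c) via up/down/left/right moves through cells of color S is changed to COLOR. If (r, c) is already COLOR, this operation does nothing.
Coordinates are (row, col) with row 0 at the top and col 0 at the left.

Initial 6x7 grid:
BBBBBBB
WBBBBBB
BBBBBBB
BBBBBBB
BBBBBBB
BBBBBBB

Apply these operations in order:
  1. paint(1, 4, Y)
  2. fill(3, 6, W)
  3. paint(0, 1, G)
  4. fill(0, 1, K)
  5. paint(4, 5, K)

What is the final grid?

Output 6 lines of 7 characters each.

Answer: WKWWWWW
WWWWYWW
WWWWWWW
WWWWWWW
WWWWWKW
WWWWWWW

Derivation:
After op 1 paint(1,4,Y):
BBBBBBB
WBBBYBB
BBBBBBB
BBBBBBB
BBBBBBB
BBBBBBB
After op 2 fill(3,6,W) [40 cells changed]:
WWWWWWW
WWWWYWW
WWWWWWW
WWWWWWW
WWWWWWW
WWWWWWW
After op 3 paint(0,1,G):
WGWWWWW
WWWWYWW
WWWWWWW
WWWWWWW
WWWWWWW
WWWWWWW
After op 4 fill(0,1,K) [1 cells changed]:
WKWWWWW
WWWWYWW
WWWWWWW
WWWWWWW
WWWWWWW
WWWWWWW
After op 5 paint(4,5,K):
WKWWWWW
WWWWYWW
WWWWWWW
WWWWWWW
WWWWWKW
WWWWWWW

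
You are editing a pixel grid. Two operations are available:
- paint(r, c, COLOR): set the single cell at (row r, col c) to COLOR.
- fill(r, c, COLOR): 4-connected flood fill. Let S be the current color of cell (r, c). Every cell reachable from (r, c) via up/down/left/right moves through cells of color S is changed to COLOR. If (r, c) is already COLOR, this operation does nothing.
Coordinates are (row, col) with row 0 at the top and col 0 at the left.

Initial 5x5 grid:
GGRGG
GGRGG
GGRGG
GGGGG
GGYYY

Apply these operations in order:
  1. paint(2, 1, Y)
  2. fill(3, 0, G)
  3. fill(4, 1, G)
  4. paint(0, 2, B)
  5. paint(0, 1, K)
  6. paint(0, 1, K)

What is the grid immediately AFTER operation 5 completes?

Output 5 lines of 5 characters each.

After op 1 paint(2,1,Y):
GGRGG
GGRGG
GYRGG
GGGGG
GGYYY
After op 2 fill(3,0,G) [0 cells changed]:
GGRGG
GGRGG
GYRGG
GGGGG
GGYYY
After op 3 fill(4,1,G) [0 cells changed]:
GGRGG
GGRGG
GYRGG
GGGGG
GGYYY
After op 4 paint(0,2,B):
GGBGG
GGRGG
GYRGG
GGGGG
GGYYY
After op 5 paint(0,1,K):
GKBGG
GGRGG
GYRGG
GGGGG
GGYYY

Answer: GKBGG
GGRGG
GYRGG
GGGGG
GGYYY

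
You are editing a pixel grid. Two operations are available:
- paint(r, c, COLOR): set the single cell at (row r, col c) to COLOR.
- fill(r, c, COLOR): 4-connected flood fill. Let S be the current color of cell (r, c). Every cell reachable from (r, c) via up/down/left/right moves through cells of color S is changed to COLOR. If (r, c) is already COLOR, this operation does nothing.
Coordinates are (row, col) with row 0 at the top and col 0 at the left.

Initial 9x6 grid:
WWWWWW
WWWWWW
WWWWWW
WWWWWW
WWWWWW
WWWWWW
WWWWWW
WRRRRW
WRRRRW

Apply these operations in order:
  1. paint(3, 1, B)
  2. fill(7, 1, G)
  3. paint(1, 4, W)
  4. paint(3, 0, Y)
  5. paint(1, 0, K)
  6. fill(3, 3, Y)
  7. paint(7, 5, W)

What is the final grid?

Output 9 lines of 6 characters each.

Answer: YYYYYY
KYYYYY
YYYYYY
YBYYYY
YYYYYY
YYYYYY
YYYYYY
YGGGGW
YGGGGY

Derivation:
After op 1 paint(3,1,B):
WWWWWW
WWWWWW
WWWWWW
WBWWWW
WWWWWW
WWWWWW
WWWWWW
WRRRRW
WRRRRW
After op 2 fill(7,1,G) [8 cells changed]:
WWWWWW
WWWWWW
WWWWWW
WBWWWW
WWWWWW
WWWWWW
WWWWWW
WGGGGW
WGGGGW
After op 3 paint(1,4,W):
WWWWWW
WWWWWW
WWWWWW
WBWWWW
WWWWWW
WWWWWW
WWWWWW
WGGGGW
WGGGGW
After op 4 paint(3,0,Y):
WWWWWW
WWWWWW
WWWWWW
YBWWWW
WWWWWW
WWWWWW
WWWWWW
WGGGGW
WGGGGW
After op 5 paint(1,0,K):
WWWWWW
KWWWWW
WWWWWW
YBWWWW
WWWWWW
WWWWWW
WWWWWW
WGGGGW
WGGGGW
After op 6 fill(3,3,Y) [43 cells changed]:
YYYYYY
KYYYYY
YYYYYY
YBYYYY
YYYYYY
YYYYYY
YYYYYY
YGGGGY
YGGGGY
After op 7 paint(7,5,W):
YYYYYY
KYYYYY
YYYYYY
YBYYYY
YYYYYY
YYYYYY
YYYYYY
YGGGGW
YGGGGY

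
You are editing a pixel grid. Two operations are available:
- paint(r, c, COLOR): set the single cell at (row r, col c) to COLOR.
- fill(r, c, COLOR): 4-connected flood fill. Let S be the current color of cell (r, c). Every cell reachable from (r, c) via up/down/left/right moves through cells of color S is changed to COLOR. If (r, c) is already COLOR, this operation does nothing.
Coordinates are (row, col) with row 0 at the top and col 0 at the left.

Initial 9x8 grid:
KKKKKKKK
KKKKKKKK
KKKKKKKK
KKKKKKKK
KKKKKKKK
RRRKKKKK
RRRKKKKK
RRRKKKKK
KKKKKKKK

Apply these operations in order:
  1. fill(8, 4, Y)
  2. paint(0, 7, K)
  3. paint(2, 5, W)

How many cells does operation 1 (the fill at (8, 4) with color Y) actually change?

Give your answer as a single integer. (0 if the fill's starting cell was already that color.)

Answer: 63

Derivation:
After op 1 fill(8,4,Y) [63 cells changed]:
YYYYYYYY
YYYYYYYY
YYYYYYYY
YYYYYYYY
YYYYYYYY
RRRYYYYY
RRRYYYYY
RRRYYYYY
YYYYYYYY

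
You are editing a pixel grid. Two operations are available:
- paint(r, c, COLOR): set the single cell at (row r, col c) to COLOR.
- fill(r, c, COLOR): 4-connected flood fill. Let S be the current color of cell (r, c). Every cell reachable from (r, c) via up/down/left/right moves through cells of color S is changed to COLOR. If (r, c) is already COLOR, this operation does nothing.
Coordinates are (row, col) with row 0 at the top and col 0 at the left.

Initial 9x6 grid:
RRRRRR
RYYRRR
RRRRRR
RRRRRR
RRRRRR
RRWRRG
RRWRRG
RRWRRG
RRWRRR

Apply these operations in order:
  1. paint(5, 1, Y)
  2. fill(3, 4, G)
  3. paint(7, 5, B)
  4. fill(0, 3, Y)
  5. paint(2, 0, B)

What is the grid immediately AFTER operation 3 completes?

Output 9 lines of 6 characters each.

Answer: GGGGGG
GYYGGG
GGGGGG
GGGGGG
GGGGGG
GYWGGG
GGWGGG
GGWGGB
GGWGGG

Derivation:
After op 1 paint(5,1,Y):
RRRRRR
RYYRRR
RRRRRR
RRRRRR
RRRRRR
RYWRRG
RRWRRG
RRWRRG
RRWRRR
After op 2 fill(3,4,G) [44 cells changed]:
GGGGGG
GYYGGG
GGGGGG
GGGGGG
GGGGGG
GYWGGG
GGWGGG
GGWGGG
GGWGGG
After op 3 paint(7,5,B):
GGGGGG
GYYGGG
GGGGGG
GGGGGG
GGGGGG
GYWGGG
GGWGGG
GGWGGB
GGWGGG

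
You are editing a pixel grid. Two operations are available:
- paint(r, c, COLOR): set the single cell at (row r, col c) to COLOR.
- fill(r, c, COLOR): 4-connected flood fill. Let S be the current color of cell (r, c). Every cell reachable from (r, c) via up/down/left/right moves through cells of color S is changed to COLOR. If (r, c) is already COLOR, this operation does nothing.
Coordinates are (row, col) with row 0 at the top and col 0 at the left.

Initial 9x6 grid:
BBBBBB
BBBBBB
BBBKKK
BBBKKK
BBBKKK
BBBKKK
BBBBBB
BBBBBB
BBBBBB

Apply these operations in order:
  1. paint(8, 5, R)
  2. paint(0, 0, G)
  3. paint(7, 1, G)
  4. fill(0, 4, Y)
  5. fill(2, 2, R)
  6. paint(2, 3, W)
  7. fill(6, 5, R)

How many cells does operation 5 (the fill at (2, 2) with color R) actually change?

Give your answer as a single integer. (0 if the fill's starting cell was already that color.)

Answer: 39

Derivation:
After op 1 paint(8,5,R):
BBBBBB
BBBBBB
BBBKKK
BBBKKK
BBBKKK
BBBKKK
BBBBBB
BBBBBB
BBBBBR
After op 2 paint(0,0,G):
GBBBBB
BBBBBB
BBBKKK
BBBKKK
BBBKKK
BBBKKK
BBBBBB
BBBBBB
BBBBBR
After op 3 paint(7,1,G):
GBBBBB
BBBBBB
BBBKKK
BBBKKK
BBBKKK
BBBKKK
BBBBBB
BGBBBB
BBBBBR
After op 4 fill(0,4,Y) [39 cells changed]:
GYYYYY
YYYYYY
YYYKKK
YYYKKK
YYYKKK
YYYKKK
YYYYYY
YGYYYY
YYYYYR
After op 5 fill(2,2,R) [39 cells changed]:
GRRRRR
RRRRRR
RRRKKK
RRRKKK
RRRKKK
RRRKKK
RRRRRR
RGRRRR
RRRRRR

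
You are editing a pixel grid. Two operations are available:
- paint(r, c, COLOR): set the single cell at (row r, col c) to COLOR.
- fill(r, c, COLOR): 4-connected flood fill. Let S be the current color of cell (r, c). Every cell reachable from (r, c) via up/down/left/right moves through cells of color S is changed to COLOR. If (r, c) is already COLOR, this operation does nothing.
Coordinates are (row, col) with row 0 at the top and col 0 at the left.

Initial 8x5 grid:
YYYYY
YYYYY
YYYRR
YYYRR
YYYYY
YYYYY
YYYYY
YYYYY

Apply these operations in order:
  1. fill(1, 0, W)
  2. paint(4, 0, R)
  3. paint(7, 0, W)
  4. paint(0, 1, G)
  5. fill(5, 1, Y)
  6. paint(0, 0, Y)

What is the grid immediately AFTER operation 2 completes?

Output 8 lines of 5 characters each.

Answer: WWWWW
WWWWW
WWWRR
WWWRR
RWWWW
WWWWW
WWWWW
WWWWW

Derivation:
After op 1 fill(1,0,W) [36 cells changed]:
WWWWW
WWWWW
WWWRR
WWWRR
WWWWW
WWWWW
WWWWW
WWWWW
After op 2 paint(4,0,R):
WWWWW
WWWWW
WWWRR
WWWRR
RWWWW
WWWWW
WWWWW
WWWWW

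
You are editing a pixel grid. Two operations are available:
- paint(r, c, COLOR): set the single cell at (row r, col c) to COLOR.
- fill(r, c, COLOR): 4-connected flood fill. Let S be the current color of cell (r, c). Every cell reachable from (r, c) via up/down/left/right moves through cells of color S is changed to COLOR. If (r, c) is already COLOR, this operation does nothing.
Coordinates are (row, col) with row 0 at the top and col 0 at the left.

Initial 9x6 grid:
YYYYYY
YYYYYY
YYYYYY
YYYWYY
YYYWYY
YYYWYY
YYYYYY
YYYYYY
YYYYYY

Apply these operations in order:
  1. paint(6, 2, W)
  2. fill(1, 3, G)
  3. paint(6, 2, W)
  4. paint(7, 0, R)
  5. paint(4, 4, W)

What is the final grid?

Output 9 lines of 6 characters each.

Answer: GGGGGG
GGGGGG
GGGGGG
GGGWGG
GGGWWG
GGGWGG
GGWGGG
RGGGGG
GGGGGG

Derivation:
After op 1 paint(6,2,W):
YYYYYY
YYYYYY
YYYYYY
YYYWYY
YYYWYY
YYYWYY
YYWYYY
YYYYYY
YYYYYY
After op 2 fill(1,3,G) [50 cells changed]:
GGGGGG
GGGGGG
GGGGGG
GGGWGG
GGGWGG
GGGWGG
GGWGGG
GGGGGG
GGGGGG
After op 3 paint(6,2,W):
GGGGGG
GGGGGG
GGGGGG
GGGWGG
GGGWGG
GGGWGG
GGWGGG
GGGGGG
GGGGGG
After op 4 paint(7,0,R):
GGGGGG
GGGGGG
GGGGGG
GGGWGG
GGGWGG
GGGWGG
GGWGGG
RGGGGG
GGGGGG
After op 5 paint(4,4,W):
GGGGGG
GGGGGG
GGGGGG
GGGWGG
GGGWWG
GGGWGG
GGWGGG
RGGGGG
GGGGGG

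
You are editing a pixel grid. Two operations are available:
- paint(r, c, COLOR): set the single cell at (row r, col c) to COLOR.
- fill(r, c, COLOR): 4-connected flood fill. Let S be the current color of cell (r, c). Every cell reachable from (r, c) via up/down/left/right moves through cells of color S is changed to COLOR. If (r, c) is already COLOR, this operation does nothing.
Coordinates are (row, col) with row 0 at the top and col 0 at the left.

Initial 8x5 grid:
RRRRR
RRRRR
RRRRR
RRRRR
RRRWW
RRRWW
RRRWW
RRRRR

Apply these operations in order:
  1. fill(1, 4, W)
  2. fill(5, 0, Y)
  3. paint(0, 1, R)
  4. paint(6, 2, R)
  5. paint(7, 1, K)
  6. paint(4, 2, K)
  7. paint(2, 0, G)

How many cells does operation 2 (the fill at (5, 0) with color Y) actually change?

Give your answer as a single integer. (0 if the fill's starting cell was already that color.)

After op 1 fill(1,4,W) [34 cells changed]:
WWWWW
WWWWW
WWWWW
WWWWW
WWWWW
WWWWW
WWWWW
WWWWW
After op 2 fill(5,0,Y) [40 cells changed]:
YYYYY
YYYYY
YYYYY
YYYYY
YYYYY
YYYYY
YYYYY
YYYYY

Answer: 40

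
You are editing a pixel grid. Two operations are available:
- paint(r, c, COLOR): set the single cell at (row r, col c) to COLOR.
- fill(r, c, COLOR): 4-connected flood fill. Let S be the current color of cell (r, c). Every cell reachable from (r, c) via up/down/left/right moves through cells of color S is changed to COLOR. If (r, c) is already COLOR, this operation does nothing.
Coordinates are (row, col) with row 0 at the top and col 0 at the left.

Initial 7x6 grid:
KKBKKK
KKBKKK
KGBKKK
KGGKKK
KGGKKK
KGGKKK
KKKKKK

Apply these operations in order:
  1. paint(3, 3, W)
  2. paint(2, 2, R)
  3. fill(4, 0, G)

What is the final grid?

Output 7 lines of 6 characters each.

Answer: GGBGGG
GGBGGG
GGRGGG
GGGWGG
GGGGGG
GGGGGG
GGGGGG

Derivation:
After op 1 paint(3,3,W):
KKBKKK
KKBKKK
KGBKKK
KGGWKK
KGGKKK
KGGKKK
KKKKKK
After op 2 paint(2,2,R):
KKBKKK
KKBKKK
KGRKKK
KGGWKK
KGGKKK
KGGKKK
KKKKKK
After op 3 fill(4,0,G) [31 cells changed]:
GGBGGG
GGBGGG
GGRGGG
GGGWGG
GGGGGG
GGGGGG
GGGGGG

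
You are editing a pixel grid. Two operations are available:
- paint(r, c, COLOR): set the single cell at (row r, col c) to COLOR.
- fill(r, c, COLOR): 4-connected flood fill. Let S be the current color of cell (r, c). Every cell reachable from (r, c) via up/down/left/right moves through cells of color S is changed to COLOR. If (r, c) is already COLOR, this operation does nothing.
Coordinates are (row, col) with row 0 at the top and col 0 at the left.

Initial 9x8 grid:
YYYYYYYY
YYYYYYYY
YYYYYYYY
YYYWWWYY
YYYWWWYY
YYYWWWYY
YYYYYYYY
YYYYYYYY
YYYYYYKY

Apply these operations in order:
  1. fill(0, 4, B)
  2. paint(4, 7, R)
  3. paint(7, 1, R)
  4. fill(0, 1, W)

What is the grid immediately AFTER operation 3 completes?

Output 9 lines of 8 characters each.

After op 1 fill(0,4,B) [62 cells changed]:
BBBBBBBB
BBBBBBBB
BBBBBBBB
BBBWWWBB
BBBWWWBB
BBBWWWBB
BBBBBBBB
BBBBBBBB
BBBBBBKB
After op 2 paint(4,7,R):
BBBBBBBB
BBBBBBBB
BBBBBBBB
BBBWWWBB
BBBWWWBR
BBBWWWBB
BBBBBBBB
BBBBBBBB
BBBBBBKB
After op 3 paint(7,1,R):
BBBBBBBB
BBBBBBBB
BBBBBBBB
BBBWWWBB
BBBWWWBR
BBBWWWBB
BBBBBBBB
BRBBBBBB
BBBBBBKB

Answer: BBBBBBBB
BBBBBBBB
BBBBBBBB
BBBWWWBB
BBBWWWBR
BBBWWWBB
BBBBBBBB
BRBBBBBB
BBBBBBKB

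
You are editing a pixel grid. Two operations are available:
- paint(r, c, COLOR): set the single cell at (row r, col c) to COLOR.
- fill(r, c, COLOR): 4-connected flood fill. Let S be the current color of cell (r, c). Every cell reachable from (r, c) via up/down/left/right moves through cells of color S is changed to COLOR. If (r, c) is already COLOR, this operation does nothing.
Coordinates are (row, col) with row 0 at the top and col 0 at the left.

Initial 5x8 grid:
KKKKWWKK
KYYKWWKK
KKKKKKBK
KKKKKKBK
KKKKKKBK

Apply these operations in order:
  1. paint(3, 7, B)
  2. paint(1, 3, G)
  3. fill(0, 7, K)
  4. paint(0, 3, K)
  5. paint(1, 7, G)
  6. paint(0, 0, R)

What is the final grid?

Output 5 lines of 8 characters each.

Answer: RKKKWWKK
KYYGWWKG
KKKKKKBK
KKKKKKBB
KKKKKKBK

Derivation:
After op 1 paint(3,7,B):
KKKKWWKK
KYYKWWKK
KKKKKKBK
KKKKKKBB
KKKKKKBK
After op 2 paint(1,3,G):
KKKKWWKK
KYYGWWKK
KKKKKKBK
KKKKKKBB
KKKKKKBK
After op 3 fill(0,7,K) [0 cells changed]:
KKKKWWKK
KYYGWWKK
KKKKKKBK
KKKKKKBB
KKKKKKBK
After op 4 paint(0,3,K):
KKKKWWKK
KYYGWWKK
KKKKKKBK
KKKKKKBB
KKKKKKBK
After op 5 paint(1,7,G):
KKKKWWKK
KYYGWWKG
KKKKKKBK
KKKKKKBB
KKKKKKBK
After op 6 paint(0,0,R):
RKKKWWKK
KYYGWWKG
KKKKKKBK
KKKKKKBB
KKKKKKBK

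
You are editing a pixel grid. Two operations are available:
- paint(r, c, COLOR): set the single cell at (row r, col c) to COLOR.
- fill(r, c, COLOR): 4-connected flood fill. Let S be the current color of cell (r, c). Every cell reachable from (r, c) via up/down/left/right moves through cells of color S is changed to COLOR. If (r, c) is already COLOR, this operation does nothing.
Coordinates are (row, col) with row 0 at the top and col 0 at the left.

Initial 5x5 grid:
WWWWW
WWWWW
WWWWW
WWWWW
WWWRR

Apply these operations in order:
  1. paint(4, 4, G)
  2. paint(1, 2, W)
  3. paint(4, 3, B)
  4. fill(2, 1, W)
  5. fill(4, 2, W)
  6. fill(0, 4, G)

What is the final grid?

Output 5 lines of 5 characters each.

After op 1 paint(4,4,G):
WWWWW
WWWWW
WWWWW
WWWWW
WWWRG
After op 2 paint(1,2,W):
WWWWW
WWWWW
WWWWW
WWWWW
WWWRG
After op 3 paint(4,3,B):
WWWWW
WWWWW
WWWWW
WWWWW
WWWBG
After op 4 fill(2,1,W) [0 cells changed]:
WWWWW
WWWWW
WWWWW
WWWWW
WWWBG
After op 5 fill(4,2,W) [0 cells changed]:
WWWWW
WWWWW
WWWWW
WWWWW
WWWBG
After op 6 fill(0,4,G) [23 cells changed]:
GGGGG
GGGGG
GGGGG
GGGGG
GGGBG

Answer: GGGGG
GGGGG
GGGGG
GGGGG
GGGBG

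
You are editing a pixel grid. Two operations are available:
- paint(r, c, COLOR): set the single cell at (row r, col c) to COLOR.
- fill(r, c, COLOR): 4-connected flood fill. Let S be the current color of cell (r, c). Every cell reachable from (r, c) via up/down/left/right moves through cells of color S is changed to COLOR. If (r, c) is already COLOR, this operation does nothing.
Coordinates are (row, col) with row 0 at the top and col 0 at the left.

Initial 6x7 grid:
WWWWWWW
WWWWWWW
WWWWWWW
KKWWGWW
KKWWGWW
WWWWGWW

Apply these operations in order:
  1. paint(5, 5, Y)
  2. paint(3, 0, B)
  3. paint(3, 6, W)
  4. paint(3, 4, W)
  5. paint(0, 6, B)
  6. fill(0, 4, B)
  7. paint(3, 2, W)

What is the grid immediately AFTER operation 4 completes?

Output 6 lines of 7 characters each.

After op 1 paint(5,5,Y):
WWWWWWW
WWWWWWW
WWWWWWW
KKWWGWW
KKWWGWW
WWWWGYW
After op 2 paint(3,0,B):
WWWWWWW
WWWWWWW
WWWWWWW
BKWWGWW
KKWWGWW
WWWWGYW
After op 3 paint(3,6,W):
WWWWWWW
WWWWWWW
WWWWWWW
BKWWGWW
KKWWGWW
WWWWGYW
After op 4 paint(3,4,W):
WWWWWWW
WWWWWWW
WWWWWWW
BKWWWWW
KKWWGWW
WWWWGYW

Answer: WWWWWWW
WWWWWWW
WWWWWWW
BKWWWWW
KKWWGWW
WWWWGYW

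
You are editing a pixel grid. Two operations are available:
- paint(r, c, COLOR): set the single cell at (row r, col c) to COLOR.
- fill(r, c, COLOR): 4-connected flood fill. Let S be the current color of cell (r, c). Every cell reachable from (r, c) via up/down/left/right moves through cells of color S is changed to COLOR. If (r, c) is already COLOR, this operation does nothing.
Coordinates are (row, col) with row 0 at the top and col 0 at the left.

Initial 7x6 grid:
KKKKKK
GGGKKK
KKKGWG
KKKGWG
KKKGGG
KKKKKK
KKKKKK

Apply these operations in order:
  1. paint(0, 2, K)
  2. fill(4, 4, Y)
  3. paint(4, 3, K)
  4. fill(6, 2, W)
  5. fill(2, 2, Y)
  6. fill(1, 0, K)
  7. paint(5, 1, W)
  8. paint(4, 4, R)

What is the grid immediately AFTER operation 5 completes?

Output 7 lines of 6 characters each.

After op 1 paint(0,2,K):
KKKKKK
GGGKKK
KKKGWG
KKKGWG
KKKGGG
KKKKKK
KKKKKK
After op 2 fill(4,4,Y) [7 cells changed]:
KKKKKK
GGGKKK
KKKYWY
KKKYWY
KKKYYY
KKKKKK
KKKKKK
After op 3 paint(4,3,K):
KKKKKK
GGGKKK
KKKYWY
KKKYWY
KKKKYY
KKKKKK
KKKKKK
After op 4 fill(6,2,W) [22 cells changed]:
KKKKKK
GGGKKK
WWWYWY
WWWYWY
WWWWYY
WWWWWW
WWWWWW
After op 5 fill(2,2,Y) [22 cells changed]:
KKKKKK
GGGKKK
YYYYWY
YYYYWY
YYYYYY
YYYYYY
YYYYYY

Answer: KKKKKK
GGGKKK
YYYYWY
YYYYWY
YYYYYY
YYYYYY
YYYYYY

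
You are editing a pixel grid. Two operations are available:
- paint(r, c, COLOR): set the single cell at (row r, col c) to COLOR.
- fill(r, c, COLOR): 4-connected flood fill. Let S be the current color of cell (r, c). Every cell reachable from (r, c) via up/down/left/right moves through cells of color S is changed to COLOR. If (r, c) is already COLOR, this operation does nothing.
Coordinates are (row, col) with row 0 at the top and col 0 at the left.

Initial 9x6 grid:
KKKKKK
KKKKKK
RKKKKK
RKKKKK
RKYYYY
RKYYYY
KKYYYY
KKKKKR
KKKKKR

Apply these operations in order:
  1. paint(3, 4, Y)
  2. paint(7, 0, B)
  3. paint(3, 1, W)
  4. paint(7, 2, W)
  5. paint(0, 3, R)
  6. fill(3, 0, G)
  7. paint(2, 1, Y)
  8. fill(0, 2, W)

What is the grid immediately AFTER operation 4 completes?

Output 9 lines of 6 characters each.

Answer: KKKKKK
KKKKKK
RKKKKK
RWKKYK
RKYYYY
RKYYYY
KKYYYY
BKWKKR
KKKKKR

Derivation:
After op 1 paint(3,4,Y):
KKKKKK
KKKKKK
RKKKKK
RKKKYK
RKYYYY
RKYYYY
KKYYYY
KKKKKR
KKKKKR
After op 2 paint(7,0,B):
KKKKKK
KKKKKK
RKKKKK
RKKKYK
RKYYYY
RKYYYY
KKYYYY
BKKKKR
KKKKKR
After op 3 paint(3,1,W):
KKKKKK
KKKKKK
RKKKKK
RWKKYK
RKYYYY
RKYYYY
KKYYYY
BKKKKR
KKKKKR
After op 4 paint(7,2,W):
KKKKKK
KKKKKK
RKKKKK
RWKKYK
RKYYYY
RKYYYY
KKYYYY
BKWKKR
KKKKKR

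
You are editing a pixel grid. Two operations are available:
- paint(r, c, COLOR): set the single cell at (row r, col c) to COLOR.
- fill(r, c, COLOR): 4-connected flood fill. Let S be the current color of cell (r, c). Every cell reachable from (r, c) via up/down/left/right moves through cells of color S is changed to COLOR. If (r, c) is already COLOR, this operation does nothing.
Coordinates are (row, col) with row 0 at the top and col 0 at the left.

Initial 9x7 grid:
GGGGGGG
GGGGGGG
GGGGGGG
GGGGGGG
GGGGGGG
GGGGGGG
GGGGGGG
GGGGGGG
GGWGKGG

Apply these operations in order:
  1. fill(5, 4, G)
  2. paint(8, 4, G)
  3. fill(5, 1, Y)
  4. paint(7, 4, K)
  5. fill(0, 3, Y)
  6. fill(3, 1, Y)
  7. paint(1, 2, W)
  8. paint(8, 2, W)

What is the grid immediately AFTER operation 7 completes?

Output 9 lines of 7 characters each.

After op 1 fill(5,4,G) [0 cells changed]:
GGGGGGG
GGGGGGG
GGGGGGG
GGGGGGG
GGGGGGG
GGGGGGG
GGGGGGG
GGGGGGG
GGWGKGG
After op 2 paint(8,4,G):
GGGGGGG
GGGGGGG
GGGGGGG
GGGGGGG
GGGGGGG
GGGGGGG
GGGGGGG
GGGGGGG
GGWGGGG
After op 3 fill(5,1,Y) [62 cells changed]:
YYYYYYY
YYYYYYY
YYYYYYY
YYYYYYY
YYYYYYY
YYYYYYY
YYYYYYY
YYYYYYY
YYWYYYY
After op 4 paint(7,4,K):
YYYYYYY
YYYYYYY
YYYYYYY
YYYYYYY
YYYYYYY
YYYYYYY
YYYYYYY
YYYYKYY
YYWYYYY
After op 5 fill(0,3,Y) [0 cells changed]:
YYYYYYY
YYYYYYY
YYYYYYY
YYYYYYY
YYYYYYY
YYYYYYY
YYYYYYY
YYYYKYY
YYWYYYY
After op 6 fill(3,1,Y) [0 cells changed]:
YYYYYYY
YYYYYYY
YYYYYYY
YYYYYYY
YYYYYYY
YYYYYYY
YYYYYYY
YYYYKYY
YYWYYYY
After op 7 paint(1,2,W):
YYYYYYY
YYWYYYY
YYYYYYY
YYYYYYY
YYYYYYY
YYYYYYY
YYYYYYY
YYYYKYY
YYWYYYY

Answer: YYYYYYY
YYWYYYY
YYYYYYY
YYYYYYY
YYYYYYY
YYYYYYY
YYYYYYY
YYYYKYY
YYWYYYY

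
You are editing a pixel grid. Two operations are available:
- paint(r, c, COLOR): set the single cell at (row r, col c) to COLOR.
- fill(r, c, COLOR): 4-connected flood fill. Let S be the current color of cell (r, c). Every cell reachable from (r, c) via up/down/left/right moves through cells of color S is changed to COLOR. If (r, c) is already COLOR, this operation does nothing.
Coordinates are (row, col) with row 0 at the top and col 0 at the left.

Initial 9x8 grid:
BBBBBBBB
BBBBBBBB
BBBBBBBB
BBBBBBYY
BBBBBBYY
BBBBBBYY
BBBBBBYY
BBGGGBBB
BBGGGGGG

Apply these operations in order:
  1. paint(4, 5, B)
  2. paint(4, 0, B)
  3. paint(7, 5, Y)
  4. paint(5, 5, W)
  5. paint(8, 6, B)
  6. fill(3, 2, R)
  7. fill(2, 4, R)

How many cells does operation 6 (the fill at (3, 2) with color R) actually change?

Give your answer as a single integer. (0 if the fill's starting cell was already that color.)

After op 1 paint(4,5,B):
BBBBBBBB
BBBBBBBB
BBBBBBBB
BBBBBBYY
BBBBBBYY
BBBBBBYY
BBBBBBYY
BBGGGBBB
BBGGGGGG
After op 2 paint(4,0,B):
BBBBBBBB
BBBBBBBB
BBBBBBBB
BBBBBBYY
BBBBBBYY
BBBBBBYY
BBBBBBYY
BBGGGBBB
BBGGGGGG
After op 3 paint(7,5,Y):
BBBBBBBB
BBBBBBBB
BBBBBBBB
BBBBBBYY
BBBBBBYY
BBBBBBYY
BBBBBBYY
BBGGGYBB
BBGGGGGG
After op 4 paint(5,5,W):
BBBBBBBB
BBBBBBBB
BBBBBBBB
BBBBBBYY
BBBBBBYY
BBBBBWYY
BBBBBBYY
BBGGGYBB
BBGGGGGG
After op 5 paint(8,6,B):
BBBBBBBB
BBBBBBBB
BBBBBBBB
BBBBBBYY
BBBBBBYY
BBBBBWYY
BBBBBBYY
BBGGGYBB
BBGGGGBG
After op 6 fill(3,2,R) [51 cells changed]:
RRRRRRRR
RRRRRRRR
RRRRRRRR
RRRRRRYY
RRRRRRYY
RRRRRWYY
RRRRRRYY
RRGGGYBB
RRGGGGBG

Answer: 51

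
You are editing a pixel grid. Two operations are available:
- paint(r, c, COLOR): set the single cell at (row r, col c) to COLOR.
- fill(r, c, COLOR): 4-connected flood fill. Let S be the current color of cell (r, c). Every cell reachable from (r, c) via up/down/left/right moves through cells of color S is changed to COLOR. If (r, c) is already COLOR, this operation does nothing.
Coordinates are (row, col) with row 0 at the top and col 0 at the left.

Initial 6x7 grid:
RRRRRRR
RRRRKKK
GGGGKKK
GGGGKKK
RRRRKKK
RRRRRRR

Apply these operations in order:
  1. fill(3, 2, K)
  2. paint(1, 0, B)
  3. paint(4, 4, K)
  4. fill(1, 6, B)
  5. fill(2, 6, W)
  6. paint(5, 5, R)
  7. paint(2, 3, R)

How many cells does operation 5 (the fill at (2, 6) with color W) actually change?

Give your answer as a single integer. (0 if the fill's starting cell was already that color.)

After op 1 fill(3,2,K) [8 cells changed]:
RRRRRRR
RRRRKKK
KKKKKKK
KKKKKKK
RRRRKKK
RRRRRRR
After op 2 paint(1,0,B):
RRRRRRR
BRRRKKK
KKKKKKK
KKKKKKK
RRRRKKK
RRRRRRR
After op 3 paint(4,4,K):
RRRRRRR
BRRRKKK
KKKKKKK
KKKKKKK
RRRRKKK
RRRRRRR
After op 4 fill(1,6,B) [20 cells changed]:
RRRRRRR
BRRRBBB
BBBBBBB
BBBBBBB
RRRRBBB
RRRRRRR
After op 5 fill(2,6,W) [21 cells changed]:
RRRRRRR
WRRRWWW
WWWWWWW
WWWWWWW
RRRRWWW
RRRRRRR

Answer: 21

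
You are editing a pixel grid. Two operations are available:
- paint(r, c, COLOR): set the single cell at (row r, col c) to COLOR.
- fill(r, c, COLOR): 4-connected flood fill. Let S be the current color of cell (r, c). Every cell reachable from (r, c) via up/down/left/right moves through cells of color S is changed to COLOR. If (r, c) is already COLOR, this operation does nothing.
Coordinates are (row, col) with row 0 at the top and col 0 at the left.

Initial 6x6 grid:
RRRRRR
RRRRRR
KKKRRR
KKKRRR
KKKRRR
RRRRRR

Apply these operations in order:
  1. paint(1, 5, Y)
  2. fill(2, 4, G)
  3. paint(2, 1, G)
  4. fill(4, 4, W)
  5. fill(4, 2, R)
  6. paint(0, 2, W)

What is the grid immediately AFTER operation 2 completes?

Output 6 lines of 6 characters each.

Answer: GGGGGG
GGGGGY
KKKGGG
KKKGGG
KKKGGG
GGGGGG

Derivation:
After op 1 paint(1,5,Y):
RRRRRR
RRRRRY
KKKRRR
KKKRRR
KKKRRR
RRRRRR
After op 2 fill(2,4,G) [26 cells changed]:
GGGGGG
GGGGGY
KKKGGG
KKKGGG
KKKGGG
GGGGGG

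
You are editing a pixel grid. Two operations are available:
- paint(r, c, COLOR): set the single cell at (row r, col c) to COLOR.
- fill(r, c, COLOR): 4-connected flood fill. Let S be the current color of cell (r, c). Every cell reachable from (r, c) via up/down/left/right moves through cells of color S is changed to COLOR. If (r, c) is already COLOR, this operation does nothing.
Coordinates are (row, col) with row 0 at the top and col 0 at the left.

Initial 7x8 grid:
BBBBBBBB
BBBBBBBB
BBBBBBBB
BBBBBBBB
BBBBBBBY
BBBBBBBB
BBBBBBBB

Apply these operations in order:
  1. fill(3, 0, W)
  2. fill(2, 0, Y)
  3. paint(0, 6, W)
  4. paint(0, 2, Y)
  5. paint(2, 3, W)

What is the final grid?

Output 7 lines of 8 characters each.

Answer: YYYYYYWY
YYYYYYYY
YYYWYYYY
YYYYYYYY
YYYYYYYY
YYYYYYYY
YYYYYYYY

Derivation:
After op 1 fill(3,0,W) [55 cells changed]:
WWWWWWWW
WWWWWWWW
WWWWWWWW
WWWWWWWW
WWWWWWWY
WWWWWWWW
WWWWWWWW
After op 2 fill(2,0,Y) [55 cells changed]:
YYYYYYYY
YYYYYYYY
YYYYYYYY
YYYYYYYY
YYYYYYYY
YYYYYYYY
YYYYYYYY
After op 3 paint(0,6,W):
YYYYYYWY
YYYYYYYY
YYYYYYYY
YYYYYYYY
YYYYYYYY
YYYYYYYY
YYYYYYYY
After op 4 paint(0,2,Y):
YYYYYYWY
YYYYYYYY
YYYYYYYY
YYYYYYYY
YYYYYYYY
YYYYYYYY
YYYYYYYY
After op 5 paint(2,3,W):
YYYYYYWY
YYYYYYYY
YYYWYYYY
YYYYYYYY
YYYYYYYY
YYYYYYYY
YYYYYYYY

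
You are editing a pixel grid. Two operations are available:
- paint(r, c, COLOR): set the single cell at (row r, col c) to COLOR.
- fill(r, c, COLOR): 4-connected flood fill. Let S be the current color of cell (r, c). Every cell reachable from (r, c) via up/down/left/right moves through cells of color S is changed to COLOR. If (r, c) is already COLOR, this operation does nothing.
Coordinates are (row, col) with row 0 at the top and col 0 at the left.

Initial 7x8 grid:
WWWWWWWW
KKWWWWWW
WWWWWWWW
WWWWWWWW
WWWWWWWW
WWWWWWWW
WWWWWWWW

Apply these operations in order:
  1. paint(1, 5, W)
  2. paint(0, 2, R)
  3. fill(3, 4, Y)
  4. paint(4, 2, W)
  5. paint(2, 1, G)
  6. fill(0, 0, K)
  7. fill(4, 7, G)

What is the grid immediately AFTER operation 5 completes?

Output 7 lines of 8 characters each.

After op 1 paint(1,5,W):
WWWWWWWW
KKWWWWWW
WWWWWWWW
WWWWWWWW
WWWWWWWW
WWWWWWWW
WWWWWWWW
After op 2 paint(0,2,R):
WWRWWWWW
KKWWWWWW
WWWWWWWW
WWWWWWWW
WWWWWWWW
WWWWWWWW
WWWWWWWW
After op 3 fill(3,4,Y) [51 cells changed]:
WWRYYYYY
KKYYYYYY
YYYYYYYY
YYYYYYYY
YYYYYYYY
YYYYYYYY
YYYYYYYY
After op 4 paint(4,2,W):
WWRYYYYY
KKYYYYYY
YYYYYYYY
YYYYYYYY
YYWYYYYY
YYYYYYYY
YYYYYYYY
After op 5 paint(2,1,G):
WWRYYYYY
KKYYYYYY
YGYYYYYY
YYYYYYYY
YYWYYYYY
YYYYYYYY
YYYYYYYY

Answer: WWRYYYYY
KKYYYYYY
YGYYYYYY
YYYYYYYY
YYWYYYYY
YYYYYYYY
YYYYYYYY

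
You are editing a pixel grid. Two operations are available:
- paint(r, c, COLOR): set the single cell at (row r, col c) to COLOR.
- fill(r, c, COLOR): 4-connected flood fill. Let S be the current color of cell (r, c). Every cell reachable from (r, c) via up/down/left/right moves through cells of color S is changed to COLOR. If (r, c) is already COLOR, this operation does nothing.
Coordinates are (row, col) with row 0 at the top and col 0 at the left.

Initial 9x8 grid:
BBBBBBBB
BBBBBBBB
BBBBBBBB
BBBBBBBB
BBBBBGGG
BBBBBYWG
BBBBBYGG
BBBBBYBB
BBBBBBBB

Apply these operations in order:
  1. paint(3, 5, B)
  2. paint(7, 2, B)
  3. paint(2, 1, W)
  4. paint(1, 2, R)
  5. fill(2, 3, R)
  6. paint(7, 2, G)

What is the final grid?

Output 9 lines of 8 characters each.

After op 1 paint(3,5,B):
BBBBBBBB
BBBBBBBB
BBBBBBBB
BBBBBBBB
BBBBBGGG
BBBBBYWG
BBBBBYGG
BBBBBYBB
BBBBBBBB
After op 2 paint(7,2,B):
BBBBBBBB
BBBBBBBB
BBBBBBBB
BBBBBBBB
BBBBBGGG
BBBBBYWG
BBBBBYGG
BBBBBYBB
BBBBBBBB
After op 3 paint(2,1,W):
BBBBBBBB
BBBBBBBB
BWBBBBBB
BBBBBBBB
BBBBBGGG
BBBBBYWG
BBBBBYGG
BBBBBYBB
BBBBBBBB
After op 4 paint(1,2,R):
BBBBBBBB
BBRBBBBB
BWBBBBBB
BBBBBBBB
BBBBBGGG
BBBBBYWG
BBBBBYGG
BBBBBYBB
BBBBBBBB
After op 5 fill(2,3,R) [60 cells changed]:
RRRRRRRR
RRRRRRRR
RWRRRRRR
RRRRRRRR
RRRRRGGG
RRRRRYWG
RRRRRYGG
RRRRRYRR
RRRRRRRR
After op 6 paint(7,2,G):
RRRRRRRR
RRRRRRRR
RWRRRRRR
RRRRRRRR
RRRRRGGG
RRRRRYWG
RRRRRYGG
RRGRRYRR
RRRRRRRR

Answer: RRRRRRRR
RRRRRRRR
RWRRRRRR
RRRRRRRR
RRRRRGGG
RRRRRYWG
RRRRRYGG
RRGRRYRR
RRRRRRRR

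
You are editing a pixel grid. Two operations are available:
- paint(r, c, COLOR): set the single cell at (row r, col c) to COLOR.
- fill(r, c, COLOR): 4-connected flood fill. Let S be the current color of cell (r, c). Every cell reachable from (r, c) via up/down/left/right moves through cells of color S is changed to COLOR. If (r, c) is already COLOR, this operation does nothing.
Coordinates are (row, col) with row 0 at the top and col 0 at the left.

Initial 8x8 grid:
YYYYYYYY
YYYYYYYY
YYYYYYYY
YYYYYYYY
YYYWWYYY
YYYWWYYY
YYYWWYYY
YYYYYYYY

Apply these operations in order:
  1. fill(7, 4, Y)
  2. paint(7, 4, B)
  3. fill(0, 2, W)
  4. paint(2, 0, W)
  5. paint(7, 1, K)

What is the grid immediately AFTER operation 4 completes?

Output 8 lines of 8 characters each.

Answer: WWWWWWWW
WWWWWWWW
WWWWWWWW
WWWWWWWW
WWWWWWWW
WWWWWWWW
WWWWWWWW
WWWWBWWW

Derivation:
After op 1 fill(7,4,Y) [0 cells changed]:
YYYYYYYY
YYYYYYYY
YYYYYYYY
YYYYYYYY
YYYWWYYY
YYYWWYYY
YYYWWYYY
YYYYYYYY
After op 2 paint(7,4,B):
YYYYYYYY
YYYYYYYY
YYYYYYYY
YYYYYYYY
YYYWWYYY
YYYWWYYY
YYYWWYYY
YYYYBYYY
After op 3 fill(0,2,W) [57 cells changed]:
WWWWWWWW
WWWWWWWW
WWWWWWWW
WWWWWWWW
WWWWWWWW
WWWWWWWW
WWWWWWWW
WWWWBWWW
After op 4 paint(2,0,W):
WWWWWWWW
WWWWWWWW
WWWWWWWW
WWWWWWWW
WWWWWWWW
WWWWWWWW
WWWWWWWW
WWWWBWWW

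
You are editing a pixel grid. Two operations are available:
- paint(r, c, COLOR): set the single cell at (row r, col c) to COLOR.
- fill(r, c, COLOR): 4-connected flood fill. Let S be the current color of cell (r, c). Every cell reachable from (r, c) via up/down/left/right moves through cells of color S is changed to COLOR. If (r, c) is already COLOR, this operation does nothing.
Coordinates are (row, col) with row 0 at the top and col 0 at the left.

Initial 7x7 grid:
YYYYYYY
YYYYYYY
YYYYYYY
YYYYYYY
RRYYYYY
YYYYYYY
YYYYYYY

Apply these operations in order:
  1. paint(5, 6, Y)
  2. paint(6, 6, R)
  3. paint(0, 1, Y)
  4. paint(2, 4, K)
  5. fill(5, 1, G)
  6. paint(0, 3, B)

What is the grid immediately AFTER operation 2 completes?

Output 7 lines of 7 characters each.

Answer: YYYYYYY
YYYYYYY
YYYYYYY
YYYYYYY
RRYYYYY
YYYYYYY
YYYYYYR

Derivation:
After op 1 paint(5,6,Y):
YYYYYYY
YYYYYYY
YYYYYYY
YYYYYYY
RRYYYYY
YYYYYYY
YYYYYYY
After op 2 paint(6,6,R):
YYYYYYY
YYYYYYY
YYYYYYY
YYYYYYY
RRYYYYY
YYYYYYY
YYYYYYR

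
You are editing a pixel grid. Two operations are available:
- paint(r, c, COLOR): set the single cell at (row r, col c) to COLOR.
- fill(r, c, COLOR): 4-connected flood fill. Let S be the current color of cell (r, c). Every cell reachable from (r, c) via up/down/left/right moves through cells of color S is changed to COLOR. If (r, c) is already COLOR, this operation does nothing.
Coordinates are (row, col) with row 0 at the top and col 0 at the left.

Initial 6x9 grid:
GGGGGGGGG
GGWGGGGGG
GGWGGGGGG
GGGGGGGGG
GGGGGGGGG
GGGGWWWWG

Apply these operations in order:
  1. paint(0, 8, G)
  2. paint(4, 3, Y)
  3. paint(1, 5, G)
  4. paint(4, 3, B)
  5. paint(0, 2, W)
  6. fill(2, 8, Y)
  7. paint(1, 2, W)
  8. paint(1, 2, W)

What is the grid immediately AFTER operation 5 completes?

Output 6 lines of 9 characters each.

Answer: GGWGGGGGG
GGWGGGGGG
GGWGGGGGG
GGGGGGGGG
GGGBGGGGG
GGGGWWWWG

Derivation:
After op 1 paint(0,8,G):
GGGGGGGGG
GGWGGGGGG
GGWGGGGGG
GGGGGGGGG
GGGGGGGGG
GGGGWWWWG
After op 2 paint(4,3,Y):
GGGGGGGGG
GGWGGGGGG
GGWGGGGGG
GGGGGGGGG
GGGYGGGGG
GGGGWWWWG
After op 3 paint(1,5,G):
GGGGGGGGG
GGWGGGGGG
GGWGGGGGG
GGGGGGGGG
GGGYGGGGG
GGGGWWWWG
After op 4 paint(4,3,B):
GGGGGGGGG
GGWGGGGGG
GGWGGGGGG
GGGGGGGGG
GGGBGGGGG
GGGGWWWWG
After op 5 paint(0,2,W):
GGWGGGGGG
GGWGGGGGG
GGWGGGGGG
GGGGGGGGG
GGGBGGGGG
GGGGWWWWG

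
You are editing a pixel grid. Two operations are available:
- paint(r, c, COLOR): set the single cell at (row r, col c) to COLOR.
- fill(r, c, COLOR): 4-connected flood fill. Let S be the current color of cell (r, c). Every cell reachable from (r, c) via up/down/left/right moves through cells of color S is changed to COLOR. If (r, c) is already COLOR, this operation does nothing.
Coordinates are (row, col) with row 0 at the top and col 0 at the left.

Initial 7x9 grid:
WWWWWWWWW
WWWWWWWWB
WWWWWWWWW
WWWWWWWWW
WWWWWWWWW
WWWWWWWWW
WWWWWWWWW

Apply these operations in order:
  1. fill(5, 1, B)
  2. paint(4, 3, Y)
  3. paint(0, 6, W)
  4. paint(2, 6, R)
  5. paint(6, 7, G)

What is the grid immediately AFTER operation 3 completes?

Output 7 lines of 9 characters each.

Answer: BBBBBBWBB
BBBBBBBBB
BBBBBBBBB
BBBBBBBBB
BBBYBBBBB
BBBBBBBBB
BBBBBBBBB

Derivation:
After op 1 fill(5,1,B) [62 cells changed]:
BBBBBBBBB
BBBBBBBBB
BBBBBBBBB
BBBBBBBBB
BBBBBBBBB
BBBBBBBBB
BBBBBBBBB
After op 2 paint(4,3,Y):
BBBBBBBBB
BBBBBBBBB
BBBBBBBBB
BBBBBBBBB
BBBYBBBBB
BBBBBBBBB
BBBBBBBBB
After op 3 paint(0,6,W):
BBBBBBWBB
BBBBBBBBB
BBBBBBBBB
BBBBBBBBB
BBBYBBBBB
BBBBBBBBB
BBBBBBBBB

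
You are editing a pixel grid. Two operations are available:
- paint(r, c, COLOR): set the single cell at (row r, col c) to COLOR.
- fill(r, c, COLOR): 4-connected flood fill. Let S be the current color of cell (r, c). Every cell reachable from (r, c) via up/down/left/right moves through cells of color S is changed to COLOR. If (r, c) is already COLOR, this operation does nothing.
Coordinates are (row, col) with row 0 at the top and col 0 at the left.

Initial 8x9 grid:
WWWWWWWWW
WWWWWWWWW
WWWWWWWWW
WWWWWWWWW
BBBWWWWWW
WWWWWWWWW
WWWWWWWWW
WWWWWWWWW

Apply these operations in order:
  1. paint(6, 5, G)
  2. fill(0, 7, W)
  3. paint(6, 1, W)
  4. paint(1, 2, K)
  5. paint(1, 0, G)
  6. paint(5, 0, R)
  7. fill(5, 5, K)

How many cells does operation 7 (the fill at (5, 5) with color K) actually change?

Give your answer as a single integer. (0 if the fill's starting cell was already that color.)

Answer: 65

Derivation:
After op 1 paint(6,5,G):
WWWWWWWWW
WWWWWWWWW
WWWWWWWWW
WWWWWWWWW
BBBWWWWWW
WWWWWWWWW
WWWWWGWWW
WWWWWWWWW
After op 2 fill(0,7,W) [0 cells changed]:
WWWWWWWWW
WWWWWWWWW
WWWWWWWWW
WWWWWWWWW
BBBWWWWWW
WWWWWWWWW
WWWWWGWWW
WWWWWWWWW
After op 3 paint(6,1,W):
WWWWWWWWW
WWWWWWWWW
WWWWWWWWW
WWWWWWWWW
BBBWWWWWW
WWWWWWWWW
WWWWWGWWW
WWWWWWWWW
After op 4 paint(1,2,K):
WWWWWWWWW
WWKWWWWWW
WWWWWWWWW
WWWWWWWWW
BBBWWWWWW
WWWWWWWWW
WWWWWGWWW
WWWWWWWWW
After op 5 paint(1,0,G):
WWWWWWWWW
GWKWWWWWW
WWWWWWWWW
WWWWWWWWW
BBBWWWWWW
WWWWWWWWW
WWWWWGWWW
WWWWWWWWW
After op 6 paint(5,0,R):
WWWWWWWWW
GWKWWWWWW
WWWWWWWWW
WWWWWWWWW
BBBWWWWWW
RWWWWWWWW
WWWWWGWWW
WWWWWWWWW
After op 7 fill(5,5,K) [65 cells changed]:
KKKKKKKKK
GKKKKKKKK
KKKKKKKKK
KKKKKKKKK
BBBKKKKKK
RKKKKKKKK
KKKKKGKKK
KKKKKKKKK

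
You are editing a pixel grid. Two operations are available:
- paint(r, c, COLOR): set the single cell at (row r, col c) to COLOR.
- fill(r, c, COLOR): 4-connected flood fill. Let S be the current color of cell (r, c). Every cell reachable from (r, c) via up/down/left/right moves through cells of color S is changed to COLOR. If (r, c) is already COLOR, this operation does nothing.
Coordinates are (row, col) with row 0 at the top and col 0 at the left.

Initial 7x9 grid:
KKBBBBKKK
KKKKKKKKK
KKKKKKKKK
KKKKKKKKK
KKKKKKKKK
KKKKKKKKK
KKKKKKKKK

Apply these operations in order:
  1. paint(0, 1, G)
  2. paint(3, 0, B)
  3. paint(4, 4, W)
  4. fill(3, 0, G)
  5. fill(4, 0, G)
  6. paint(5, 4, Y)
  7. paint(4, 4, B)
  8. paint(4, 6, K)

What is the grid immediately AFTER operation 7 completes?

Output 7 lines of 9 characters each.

Answer: GGBBBBGGG
GGGGGGGGG
GGGGGGGGG
GGGGGGGGG
GGGGBGGGG
GGGGYGGGG
GGGGGGGGG

Derivation:
After op 1 paint(0,1,G):
KGBBBBKKK
KKKKKKKKK
KKKKKKKKK
KKKKKKKKK
KKKKKKKKK
KKKKKKKKK
KKKKKKKKK
After op 2 paint(3,0,B):
KGBBBBKKK
KKKKKKKKK
KKKKKKKKK
BKKKKKKKK
KKKKKKKKK
KKKKKKKKK
KKKKKKKKK
After op 3 paint(4,4,W):
KGBBBBKKK
KKKKKKKKK
KKKKKKKKK
BKKKKKKKK
KKKKWKKKK
KKKKKKKKK
KKKKKKKKK
After op 4 fill(3,0,G) [1 cells changed]:
KGBBBBKKK
KKKKKKKKK
KKKKKKKKK
GKKKKKKKK
KKKKWKKKK
KKKKKKKKK
KKKKKKKKK
After op 5 fill(4,0,G) [56 cells changed]:
GGBBBBGGG
GGGGGGGGG
GGGGGGGGG
GGGGGGGGG
GGGGWGGGG
GGGGGGGGG
GGGGGGGGG
After op 6 paint(5,4,Y):
GGBBBBGGG
GGGGGGGGG
GGGGGGGGG
GGGGGGGGG
GGGGWGGGG
GGGGYGGGG
GGGGGGGGG
After op 7 paint(4,4,B):
GGBBBBGGG
GGGGGGGGG
GGGGGGGGG
GGGGGGGGG
GGGGBGGGG
GGGGYGGGG
GGGGGGGGG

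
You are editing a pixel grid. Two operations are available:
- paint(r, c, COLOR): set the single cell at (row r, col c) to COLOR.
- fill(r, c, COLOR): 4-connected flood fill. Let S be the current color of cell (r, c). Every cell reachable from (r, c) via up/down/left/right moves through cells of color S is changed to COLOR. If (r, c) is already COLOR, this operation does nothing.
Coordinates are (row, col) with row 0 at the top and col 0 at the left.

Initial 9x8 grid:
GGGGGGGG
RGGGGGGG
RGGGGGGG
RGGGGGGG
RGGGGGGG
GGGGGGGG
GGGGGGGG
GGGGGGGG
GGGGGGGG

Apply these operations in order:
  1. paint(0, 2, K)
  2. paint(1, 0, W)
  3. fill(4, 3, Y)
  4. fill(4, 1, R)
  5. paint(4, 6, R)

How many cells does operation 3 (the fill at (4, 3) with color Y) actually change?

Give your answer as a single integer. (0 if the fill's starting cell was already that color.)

Answer: 67

Derivation:
After op 1 paint(0,2,K):
GGKGGGGG
RGGGGGGG
RGGGGGGG
RGGGGGGG
RGGGGGGG
GGGGGGGG
GGGGGGGG
GGGGGGGG
GGGGGGGG
After op 2 paint(1,0,W):
GGKGGGGG
WGGGGGGG
RGGGGGGG
RGGGGGGG
RGGGGGGG
GGGGGGGG
GGGGGGGG
GGGGGGGG
GGGGGGGG
After op 3 fill(4,3,Y) [67 cells changed]:
YYKYYYYY
WYYYYYYY
RYYYYYYY
RYYYYYYY
RYYYYYYY
YYYYYYYY
YYYYYYYY
YYYYYYYY
YYYYYYYY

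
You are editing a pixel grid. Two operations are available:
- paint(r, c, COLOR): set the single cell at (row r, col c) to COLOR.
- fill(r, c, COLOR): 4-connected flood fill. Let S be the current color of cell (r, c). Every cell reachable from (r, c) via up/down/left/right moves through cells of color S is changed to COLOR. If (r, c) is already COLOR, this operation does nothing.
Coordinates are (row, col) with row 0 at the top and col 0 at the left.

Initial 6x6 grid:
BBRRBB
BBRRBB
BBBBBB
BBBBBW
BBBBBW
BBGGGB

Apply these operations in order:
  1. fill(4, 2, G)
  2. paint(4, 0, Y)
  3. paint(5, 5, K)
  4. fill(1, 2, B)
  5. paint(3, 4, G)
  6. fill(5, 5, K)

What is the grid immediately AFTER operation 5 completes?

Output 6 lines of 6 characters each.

Answer: GGBBGG
GGBBGG
GGGGGG
GGGGGW
YGGGGW
GGGGGK

Derivation:
After op 1 fill(4,2,G) [26 cells changed]:
GGRRGG
GGRRGG
GGGGGG
GGGGGW
GGGGGW
GGGGGB
After op 2 paint(4,0,Y):
GGRRGG
GGRRGG
GGGGGG
GGGGGW
YGGGGW
GGGGGB
After op 3 paint(5,5,K):
GGRRGG
GGRRGG
GGGGGG
GGGGGW
YGGGGW
GGGGGK
After op 4 fill(1,2,B) [4 cells changed]:
GGBBGG
GGBBGG
GGGGGG
GGGGGW
YGGGGW
GGGGGK
After op 5 paint(3,4,G):
GGBBGG
GGBBGG
GGGGGG
GGGGGW
YGGGGW
GGGGGK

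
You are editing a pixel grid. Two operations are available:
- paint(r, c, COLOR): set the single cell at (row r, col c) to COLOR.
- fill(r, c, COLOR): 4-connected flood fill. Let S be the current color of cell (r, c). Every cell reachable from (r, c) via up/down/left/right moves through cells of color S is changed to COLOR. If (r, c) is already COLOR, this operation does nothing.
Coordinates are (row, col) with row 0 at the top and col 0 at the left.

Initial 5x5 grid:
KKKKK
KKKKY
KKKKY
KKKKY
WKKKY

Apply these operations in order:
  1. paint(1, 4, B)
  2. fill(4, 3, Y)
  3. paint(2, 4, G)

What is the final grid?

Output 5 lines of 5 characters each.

After op 1 paint(1,4,B):
KKKKK
KKKKB
KKKKY
KKKKY
WKKKY
After op 2 fill(4,3,Y) [20 cells changed]:
YYYYY
YYYYB
YYYYY
YYYYY
WYYYY
After op 3 paint(2,4,G):
YYYYY
YYYYB
YYYYG
YYYYY
WYYYY

Answer: YYYYY
YYYYB
YYYYG
YYYYY
WYYYY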